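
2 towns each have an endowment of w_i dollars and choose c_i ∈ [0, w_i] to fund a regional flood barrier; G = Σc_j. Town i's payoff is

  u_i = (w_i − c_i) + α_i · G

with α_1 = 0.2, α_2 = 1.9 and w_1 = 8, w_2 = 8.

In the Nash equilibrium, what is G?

∂u_i/∂c_i = α_i − 1, so town i contributes w_i if α_i > 1, else 0.
α_i > 1 for i ∈ {2}; NE contributions (0, 8), G = 8.

8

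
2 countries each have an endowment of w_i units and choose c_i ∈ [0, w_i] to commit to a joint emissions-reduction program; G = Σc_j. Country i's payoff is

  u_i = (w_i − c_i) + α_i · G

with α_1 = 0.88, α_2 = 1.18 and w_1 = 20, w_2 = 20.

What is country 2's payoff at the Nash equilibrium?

23.6

∂u_i/∂c_i = α_i − 1, so country i contributes w_i if α_i > 1, else 0.
α_i > 1 for i ∈ {2}; NE contributions (0, 20), G = 20.
u_2 = (20 − 20) + 1.18·20 = 23.6.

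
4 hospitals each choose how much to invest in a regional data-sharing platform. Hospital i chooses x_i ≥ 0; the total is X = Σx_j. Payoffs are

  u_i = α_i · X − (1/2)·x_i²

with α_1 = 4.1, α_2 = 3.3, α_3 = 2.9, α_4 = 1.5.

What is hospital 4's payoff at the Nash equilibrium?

Hospital i's FOC: ∂u_i/∂x_i = α_i − x_i = 0, so x_i* = α_i.
NE contributions = (4.1, 3.3, 2.9, 1.5); X = 11.8.
u_4 = α_4·X − ½·(x_4)² = 1.5·11.8 − ½·1.5² = 16.575.

16.575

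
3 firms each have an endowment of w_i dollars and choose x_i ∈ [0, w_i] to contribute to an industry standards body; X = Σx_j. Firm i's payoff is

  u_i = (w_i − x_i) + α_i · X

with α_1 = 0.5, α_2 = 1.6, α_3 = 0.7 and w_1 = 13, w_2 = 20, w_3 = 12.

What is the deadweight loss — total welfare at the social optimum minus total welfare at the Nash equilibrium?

∂u_i/∂x_i = α_i − 1, so firm i contributes w_i if α_i > 1, else 0.
α_i > 1 for i ∈ {2}; NE contributions (0, 20, 0), X = 20.
W^NE = Σw_i − X^NE + (Σα_i)·X^NE = 45 + 1.8·20 = 81.
Planner: ∂(Σu_j)/∂x_i = Σα_j − 1 = 1.8 > 0, so everyone contributes w_i; X^SO = 45, W^SO = 45 + 1.8·45 = 126.
Deadweight loss = 45.

45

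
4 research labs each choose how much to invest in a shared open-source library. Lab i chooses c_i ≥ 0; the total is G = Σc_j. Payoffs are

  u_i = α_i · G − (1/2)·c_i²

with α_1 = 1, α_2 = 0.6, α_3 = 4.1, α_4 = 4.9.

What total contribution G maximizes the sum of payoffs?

Planner FOC: ∂(Σu_j)/∂c_i = (Σα_j) − c_i = 0, so c_i^SO = Σα_j = 10.6 for every i; G^SO = 42.4.

42.4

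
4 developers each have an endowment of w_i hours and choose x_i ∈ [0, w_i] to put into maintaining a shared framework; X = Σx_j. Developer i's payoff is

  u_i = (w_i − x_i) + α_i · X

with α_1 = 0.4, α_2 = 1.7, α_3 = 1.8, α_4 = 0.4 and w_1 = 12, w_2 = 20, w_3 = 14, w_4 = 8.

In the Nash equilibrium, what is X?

34

∂u_i/∂x_i = α_i − 1, so developer i contributes w_i if α_i > 1, else 0.
α_i > 1 for i ∈ {2, 3}; NE contributions (0, 20, 14, 0), X = 34.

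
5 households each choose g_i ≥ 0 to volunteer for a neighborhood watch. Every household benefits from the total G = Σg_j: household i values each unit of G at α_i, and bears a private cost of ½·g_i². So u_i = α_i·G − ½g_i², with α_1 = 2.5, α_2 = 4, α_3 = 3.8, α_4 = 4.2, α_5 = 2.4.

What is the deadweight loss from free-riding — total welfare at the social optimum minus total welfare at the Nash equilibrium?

458.46

Household i's FOC: ∂u_i/∂g_i = α_i − g_i = 0, so g_i* = α_i.
NE contributions = (2.5, 4, 3.8, 4.2, 2.4); G = 16.9.
W^NE = (Σα)·G − ½Σα_i² = 16.9² − ½·60.09 = 255.565.
Planner sets g_i = Σα_j = 16.9 for every i, so G^SO = 5·16.9 = 84.5.
W^SO = (Σα)·G^SO − ½·5·(Σα)² = (5/2)·16.9² = 714.025.
Deadweight loss = W^SO − W^NE = 458.46.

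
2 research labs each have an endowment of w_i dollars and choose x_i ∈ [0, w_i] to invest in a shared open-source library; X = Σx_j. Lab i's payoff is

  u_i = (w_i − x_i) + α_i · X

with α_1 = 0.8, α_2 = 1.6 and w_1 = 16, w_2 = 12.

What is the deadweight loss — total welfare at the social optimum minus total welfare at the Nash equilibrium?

∂u_i/∂x_i = α_i − 1, so lab i contributes w_i if α_i > 1, else 0.
α_i > 1 for i ∈ {2}; NE contributions (0, 12), X = 12.
W^NE = Σw_i − X^NE + (Σα_i)·X^NE = 28 + 1.4·12 = 44.8.
Planner: ∂(Σu_j)/∂x_i = Σα_j − 1 = 1.4 > 0, so everyone contributes w_i; X^SO = 28, W^SO = 28 + 1.4·28 = 67.2.
Deadweight loss = 22.4.

22.4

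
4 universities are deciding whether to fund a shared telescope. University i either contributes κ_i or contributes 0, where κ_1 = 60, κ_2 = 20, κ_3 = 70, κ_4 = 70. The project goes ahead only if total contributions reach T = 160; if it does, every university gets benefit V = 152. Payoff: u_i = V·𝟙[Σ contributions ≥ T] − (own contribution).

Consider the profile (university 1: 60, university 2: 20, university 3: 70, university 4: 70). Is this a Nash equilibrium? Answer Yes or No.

Total = 220 ≥ 160: provided.
University 1 (pledges 60, payoff 92): dropping to 0 → total 160, payoff 152. Profitable deviation.

No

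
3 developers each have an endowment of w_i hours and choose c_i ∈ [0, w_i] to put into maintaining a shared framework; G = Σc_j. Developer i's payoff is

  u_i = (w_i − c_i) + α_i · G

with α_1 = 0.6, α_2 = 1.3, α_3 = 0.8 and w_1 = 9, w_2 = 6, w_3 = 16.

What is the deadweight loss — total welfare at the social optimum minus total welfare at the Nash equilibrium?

∂u_i/∂c_i = α_i − 1, so developer i contributes w_i if α_i > 1, else 0.
α_i > 1 for i ∈ {2}; NE contributions (0, 6, 0), G = 6.
W^NE = Σw_i − G^NE + (Σα_i)·G^NE = 31 + 1.7·6 = 41.2.
Planner: ∂(Σu_j)/∂c_i = Σα_j − 1 = 1.7 > 0, so everyone contributes w_i; G^SO = 31, W^SO = 31 + 1.7·31 = 83.7.
Deadweight loss = 42.5.

42.5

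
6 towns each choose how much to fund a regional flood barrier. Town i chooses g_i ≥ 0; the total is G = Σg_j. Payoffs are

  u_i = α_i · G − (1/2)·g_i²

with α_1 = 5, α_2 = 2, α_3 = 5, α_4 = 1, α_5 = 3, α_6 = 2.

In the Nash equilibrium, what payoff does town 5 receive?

Town i's FOC: ∂u_i/∂g_i = α_i − g_i = 0, so g_i* = α_i.
NE contributions = (5, 2, 5, 1, 3, 2); G = 18.
u_5 = α_5·G − ½·(g_5)² = 3·18 − ½·3² = 49.5.

49.5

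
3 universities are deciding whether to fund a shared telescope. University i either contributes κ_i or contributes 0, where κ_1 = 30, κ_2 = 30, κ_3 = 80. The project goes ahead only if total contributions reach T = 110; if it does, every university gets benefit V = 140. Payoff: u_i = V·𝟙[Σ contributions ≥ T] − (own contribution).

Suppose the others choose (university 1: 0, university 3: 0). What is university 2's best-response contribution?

0

Others' total = 0. Even contributing 30 gives 30 < 110: no benefit either way.
Best response: 0.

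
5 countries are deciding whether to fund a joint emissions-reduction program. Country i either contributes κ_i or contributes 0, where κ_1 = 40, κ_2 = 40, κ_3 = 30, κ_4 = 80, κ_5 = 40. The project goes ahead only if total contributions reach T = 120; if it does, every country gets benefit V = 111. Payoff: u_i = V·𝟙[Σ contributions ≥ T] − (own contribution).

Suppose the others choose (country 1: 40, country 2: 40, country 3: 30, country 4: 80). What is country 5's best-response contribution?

Others' total = 190 ≥ 120; contributing adds cost 40 for no extra benefit.
Best response: 0.

0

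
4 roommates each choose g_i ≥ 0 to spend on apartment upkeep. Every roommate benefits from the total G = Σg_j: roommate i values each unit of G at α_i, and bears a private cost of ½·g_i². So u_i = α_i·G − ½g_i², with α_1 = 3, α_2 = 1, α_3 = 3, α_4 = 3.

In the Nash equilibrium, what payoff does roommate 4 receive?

Roommate i's FOC: ∂u_i/∂g_i = α_i − g_i = 0, so g_i* = α_i.
NE contributions = (3, 1, 3, 3); G = 10.
u_4 = α_4·G − ½·(g_4)² = 3·10 − ½·3² = 25.5.

25.5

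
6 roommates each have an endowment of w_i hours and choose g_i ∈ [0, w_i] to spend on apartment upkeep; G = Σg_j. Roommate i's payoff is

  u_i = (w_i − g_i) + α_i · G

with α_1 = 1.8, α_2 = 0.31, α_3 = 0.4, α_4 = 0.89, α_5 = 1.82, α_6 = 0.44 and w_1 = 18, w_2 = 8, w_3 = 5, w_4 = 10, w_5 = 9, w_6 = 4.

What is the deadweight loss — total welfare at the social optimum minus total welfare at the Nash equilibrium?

125.82

∂u_i/∂g_i = α_i − 1, so roommate i contributes w_i if α_i > 1, else 0.
α_i > 1 for i ∈ {1, 5}; NE contributions (18, 0, 0, 0, 9, 0), G = 27.
W^NE = Σw_i − G^NE + (Σα_i)·G^NE = 54 + 4.66·27 = 179.82.
Planner: ∂(Σu_j)/∂g_i = Σα_j − 1 = 4.66 > 0, so everyone contributes w_i; G^SO = 54, W^SO = 54 + 4.66·54 = 305.64.
Deadweight loss = 125.82.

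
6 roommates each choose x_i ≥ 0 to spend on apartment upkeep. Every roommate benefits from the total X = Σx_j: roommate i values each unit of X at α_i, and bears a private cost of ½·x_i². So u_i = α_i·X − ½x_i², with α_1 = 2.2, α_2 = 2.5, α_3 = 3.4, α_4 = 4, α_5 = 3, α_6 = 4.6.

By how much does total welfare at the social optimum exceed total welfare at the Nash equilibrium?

Roommate i's FOC: ∂u_i/∂x_i = α_i − x_i = 0, so x_i* = α_i.
NE contributions = (2.2, 2.5, 3.4, 4, 3, 4.6); X = 19.7.
W^NE = (Σα)·X − ½Σα_i² = 19.7² − ½·68.81 = 353.685.
Planner sets x_i = Σα_j = 19.7 for every i, so X^SO = 6·19.7 = 118.2.
W^SO = (Σα)·X^SO − ½·6·(Σα)² = (6/2)·19.7² = 1164.27.
Deadweight loss = W^SO − W^NE = 810.585.

810.585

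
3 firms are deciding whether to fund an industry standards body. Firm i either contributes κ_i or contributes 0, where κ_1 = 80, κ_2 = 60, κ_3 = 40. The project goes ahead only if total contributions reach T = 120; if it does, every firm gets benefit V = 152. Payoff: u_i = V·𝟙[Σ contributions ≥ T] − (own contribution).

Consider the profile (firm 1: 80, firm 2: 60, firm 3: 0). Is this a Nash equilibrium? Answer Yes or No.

Yes

Total = 140 ≥ 120: provided.
Firm 1 (pledges 80, payoff 72): dropping to 0 → total 60, payoff 0. No gain.
Firm 2 (pledges 60, payoff 92): dropping to 0 → total 80, payoff 0. No gain.
Firm 3 (pledges 0, payoff 152): pledging 40 → total 180, payoff 112. No gain.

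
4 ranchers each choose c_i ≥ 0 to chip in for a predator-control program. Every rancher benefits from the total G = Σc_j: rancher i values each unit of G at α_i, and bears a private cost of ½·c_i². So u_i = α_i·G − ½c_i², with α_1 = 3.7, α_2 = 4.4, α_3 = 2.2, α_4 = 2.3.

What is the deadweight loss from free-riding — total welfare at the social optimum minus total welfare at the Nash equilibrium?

Rancher i's FOC: ∂u_i/∂c_i = α_i − c_i = 0, so c_i* = α_i.
NE contributions = (3.7, 4.4, 2.2, 2.3); G = 12.6.
W^NE = (Σα)·G − ½Σα_i² = 12.6² − ½·43.18 = 137.17.
Planner sets c_i = Σα_j = 12.6 for every i, so G^SO = 4·12.6 = 50.4.
W^SO = (Σα)·G^SO − ½·4·(Σα)² = (4/2)·12.6² = 317.52.
Deadweight loss = W^SO − W^NE = 180.35.

180.35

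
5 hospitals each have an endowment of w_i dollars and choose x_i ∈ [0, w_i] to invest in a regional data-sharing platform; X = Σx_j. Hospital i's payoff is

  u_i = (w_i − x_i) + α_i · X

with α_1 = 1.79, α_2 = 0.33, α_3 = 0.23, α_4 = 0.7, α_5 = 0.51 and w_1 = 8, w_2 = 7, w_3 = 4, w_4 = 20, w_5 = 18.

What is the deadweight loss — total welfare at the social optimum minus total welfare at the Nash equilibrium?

125.44

∂u_i/∂x_i = α_i − 1, so hospital i contributes w_i if α_i > 1, else 0.
α_i > 1 for i ∈ {1}; NE contributions (8, 0, 0, 0, 0), X = 8.
W^NE = Σw_i − X^NE + (Σα_i)·X^NE = 57 + 2.56·8 = 77.48.
Planner: ∂(Σu_j)/∂x_i = Σα_j − 1 = 2.56 > 0, so everyone contributes w_i; X^SO = 57, W^SO = 57 + 2.56·57 = 202.92.
Deadweight loss = 125.44.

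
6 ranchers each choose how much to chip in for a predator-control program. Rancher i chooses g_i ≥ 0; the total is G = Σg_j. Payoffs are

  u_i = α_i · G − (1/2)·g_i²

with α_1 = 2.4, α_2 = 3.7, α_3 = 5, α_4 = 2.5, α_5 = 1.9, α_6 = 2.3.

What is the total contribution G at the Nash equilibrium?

Rancher i's FOC: ∂u_i/∂g_i = α_i − g_i = 0, so g_i* = α_i.
NE contributions = (2.4, 3.7, 5, 2.5, 1.9, 2.3); G = 17.8.

17.8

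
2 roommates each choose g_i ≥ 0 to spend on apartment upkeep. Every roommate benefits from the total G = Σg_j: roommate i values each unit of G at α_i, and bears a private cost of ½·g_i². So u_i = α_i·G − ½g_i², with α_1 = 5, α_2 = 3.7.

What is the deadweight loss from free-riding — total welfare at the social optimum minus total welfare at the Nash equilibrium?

Roommate i's FOC: ∂u_i/∂g_i = α_i − g_i = 0, so g_i* = α_i.
NE contributions = (5, 3.7); G = 8.7.
W^NE = (Σα)·G − ½Σα_i² = 8.7² − ½·38.69 = 56.345.
Planner sets g_i = Σα_j = 8.7 for every i, so G^SO = 2·8.7 = 17.4.
W^SO = (Σα)·G^SO − ½·2·(Σα)² = (2/2)·8.7² = 75.69.
Deadweight loss = W^SO − W^NE = 19.345.

19.345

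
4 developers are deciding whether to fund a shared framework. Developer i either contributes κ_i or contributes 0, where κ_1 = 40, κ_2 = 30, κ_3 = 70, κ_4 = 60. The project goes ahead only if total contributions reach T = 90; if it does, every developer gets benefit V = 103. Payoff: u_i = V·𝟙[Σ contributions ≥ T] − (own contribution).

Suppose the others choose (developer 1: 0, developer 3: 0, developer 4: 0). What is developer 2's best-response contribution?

0

Others' total = 0. Even contributing 30 gives 30 < 90: no benefit either way.
Best response: 0.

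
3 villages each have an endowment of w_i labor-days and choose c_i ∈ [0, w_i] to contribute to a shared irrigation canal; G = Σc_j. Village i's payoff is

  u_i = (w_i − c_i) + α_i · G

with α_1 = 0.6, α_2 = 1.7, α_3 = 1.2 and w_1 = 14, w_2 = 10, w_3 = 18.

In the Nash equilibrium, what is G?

28

∂u_i/∂c_i = α_i − 1, so village i contributes w_i if α_i > 1, else 0.
α_i > 1 for i ∈ {2, 3}; NE contributions (0, 10, 18), G = 28.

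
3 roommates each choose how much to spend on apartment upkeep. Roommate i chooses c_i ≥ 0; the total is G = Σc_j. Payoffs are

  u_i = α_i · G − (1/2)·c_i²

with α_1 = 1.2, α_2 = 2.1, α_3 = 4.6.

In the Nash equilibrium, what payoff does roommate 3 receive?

Roommate i's FOC: ∂u_i/∂c_i = α_i − c_i = 0, so c_i* = α_i.
NE contributions = (1.2, 2.1, 4.6); G = 7.9.
u_3 = α_3·G − ½·(c_3)² = 4.6·7.9 − ½·4.6² = 25.76.

25.76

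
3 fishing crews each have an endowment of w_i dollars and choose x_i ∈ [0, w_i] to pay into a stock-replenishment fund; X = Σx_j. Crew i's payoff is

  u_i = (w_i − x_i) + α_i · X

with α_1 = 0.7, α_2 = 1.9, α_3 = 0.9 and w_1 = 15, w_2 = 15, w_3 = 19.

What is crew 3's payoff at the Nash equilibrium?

32.5

∂u_i/∂x_i = α_i − 1, so crew i contributes w_i if α_i > 1, else 0.
α_i > 1 for i ∈ {2}; NE contributions (0, 15, 0), X = 15.
u_3 = (19 − 0) + 0.9·15 = 32.5.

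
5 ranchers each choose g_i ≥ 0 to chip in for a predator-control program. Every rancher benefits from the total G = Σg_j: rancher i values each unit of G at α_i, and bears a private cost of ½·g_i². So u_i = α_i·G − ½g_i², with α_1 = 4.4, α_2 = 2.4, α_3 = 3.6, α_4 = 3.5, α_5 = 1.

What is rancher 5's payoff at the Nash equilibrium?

Rancher i's FOC: ∂u_i/∂g_i = α_i − g_i = 0, so g_i* = α_i.
NE contributions = (4.4, 2.4, 3.6, 3.5, 1); G = 14.9.
u_5 = α_5·G − ½·(g_5)² = 1·14.9 − ½·1² = 14.4.

14.4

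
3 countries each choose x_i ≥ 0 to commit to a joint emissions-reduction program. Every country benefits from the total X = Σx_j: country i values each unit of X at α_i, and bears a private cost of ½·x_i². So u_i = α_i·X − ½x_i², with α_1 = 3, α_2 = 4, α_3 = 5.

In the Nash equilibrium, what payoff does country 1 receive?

Country i's FOC: ∂u_i/∂x_i = α_i − x_i = 0, so x_i* = α_i.
NE contributions = (3, 4, 5); X = 12.
u_1 = α_1·X − ½·(x_1)² = 3·12 − ½·3² = 31.5.

31.5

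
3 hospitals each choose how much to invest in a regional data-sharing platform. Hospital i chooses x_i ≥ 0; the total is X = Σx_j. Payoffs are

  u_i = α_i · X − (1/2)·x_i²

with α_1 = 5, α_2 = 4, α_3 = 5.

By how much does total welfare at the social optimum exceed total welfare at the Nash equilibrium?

131

Hospital i's FOC: ∂u_i/∂x_i = α_i − x_i = 0, so x_i* = α_i.
NE contributions = (5, 4, 5); X = 14.
W^NE = (Σα)·X − ½Σα_i² = 14² − ½·66 = 163.
Planner sets x_i = Σα_j = 14 for every i, so X^SO = 3·14 = 42.
W^SO = (Σα)·X^SO − ½·3·(Σα)² = (3/2)·14² = 294.
Deadweight loss = W^SO − W^NE = 131.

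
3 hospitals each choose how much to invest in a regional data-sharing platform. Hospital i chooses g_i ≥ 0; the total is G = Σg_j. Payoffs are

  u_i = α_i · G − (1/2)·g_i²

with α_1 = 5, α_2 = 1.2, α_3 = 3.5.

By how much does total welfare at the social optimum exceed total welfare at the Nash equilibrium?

Hospital i's FOC: ∂u_i/∂g_i = α_i − g_i = 0, so g_i* = α_i.
NE contributions = (5, 1.2, 3.5); G = 9.7.
W^NE = (Σα)·G − ½Σα_i² = 9.7² − ½·38.69 = 74.745.
Planner sets g_i = Σα_j = 9.7 for every i, so G^SO = 3·9.7 = 29.1.
W^SO = (Σα)·G^SO − ½·3·(Σα)² = (3/2)·9.7² = 141.135.
Deadweight loss = W^SO − W^NE = 66.39.

66.39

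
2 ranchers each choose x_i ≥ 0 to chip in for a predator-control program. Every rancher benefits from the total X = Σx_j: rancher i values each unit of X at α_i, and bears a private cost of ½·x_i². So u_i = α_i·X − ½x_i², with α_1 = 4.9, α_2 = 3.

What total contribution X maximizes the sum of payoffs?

Planner FOC: ∂(Σu_j)/∂x_i = (Σα_j) − x_i = 0, so x_i^SO = Σα_j = 7.9 for every i; X^SO = 15.8.

15.8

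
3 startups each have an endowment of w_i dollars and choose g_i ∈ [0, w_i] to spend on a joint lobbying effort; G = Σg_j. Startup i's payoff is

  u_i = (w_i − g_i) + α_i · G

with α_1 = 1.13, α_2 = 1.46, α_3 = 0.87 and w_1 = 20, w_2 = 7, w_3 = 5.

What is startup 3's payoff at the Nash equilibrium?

28.49

∂u_i/∂g_i = α_i − 1, so startup i contributes w_i if α_i > 1, else 0.
α_i > 1 for i ∈ {1, 2}; NE contributions (20, 7, 0), G = 27.
u_3 = (5 − 0) + 0.87·27 = 28.49.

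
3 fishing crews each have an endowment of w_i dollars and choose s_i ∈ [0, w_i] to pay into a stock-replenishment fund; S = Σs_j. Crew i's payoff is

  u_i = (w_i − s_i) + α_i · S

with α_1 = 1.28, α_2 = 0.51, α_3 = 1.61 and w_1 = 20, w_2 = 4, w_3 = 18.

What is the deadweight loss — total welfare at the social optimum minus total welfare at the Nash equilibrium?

9.6

∂u_i/∂s_i = α_i − 1, so crew i contributes w_i if α_i > 1, else 0.
α_i > 1 for i ∈ {1, 3}; NE contributions (20, 0, 18), S = 38.
W^NE = Σw_i − S^NE + (Σα_i)·S^NE = 42 + 2.4·38 = 133.2.
Planner: ∂(Σu_j)/∂s_i = Σα_j − 1 = 2.4 > 0, so everyone contributes w_i; S^SO = 42, W^SO = 42 + 2.4·42 = 142.8.
Deadweight loss = 9.6.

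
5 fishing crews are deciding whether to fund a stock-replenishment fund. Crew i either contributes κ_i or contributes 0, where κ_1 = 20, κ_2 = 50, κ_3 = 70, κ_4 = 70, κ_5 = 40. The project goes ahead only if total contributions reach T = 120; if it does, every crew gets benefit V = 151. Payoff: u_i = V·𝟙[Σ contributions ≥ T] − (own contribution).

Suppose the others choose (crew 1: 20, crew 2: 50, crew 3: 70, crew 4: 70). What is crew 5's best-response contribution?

Others' total = 210 ≥ 120; contributing adds cost 40 for no extra benefit.
Best response: 0.

0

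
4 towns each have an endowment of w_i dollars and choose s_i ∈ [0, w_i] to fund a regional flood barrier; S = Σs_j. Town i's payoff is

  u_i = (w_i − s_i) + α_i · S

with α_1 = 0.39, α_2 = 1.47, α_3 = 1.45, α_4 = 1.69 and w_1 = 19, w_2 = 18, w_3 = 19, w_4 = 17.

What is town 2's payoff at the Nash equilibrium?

∂u_i/∂s_i = α_i − 1, so town i contributes w_i if α_i > 1, else 0.
α_i > 1 for i ∈ {2, 3, 4}; NE contributions (0, 18, 19, 17), S = 54.
u_2 = (18 − 18) + 1.47·54 = 79.38.

79.38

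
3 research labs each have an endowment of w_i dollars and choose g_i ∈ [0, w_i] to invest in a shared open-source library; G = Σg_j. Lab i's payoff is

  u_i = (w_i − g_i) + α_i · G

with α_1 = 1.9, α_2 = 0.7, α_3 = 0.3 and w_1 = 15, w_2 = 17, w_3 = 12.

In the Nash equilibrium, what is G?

15

∂u_i/∂g_i = α_i − 1, so lab i contributes w_i if α_i > 1, else 0.
α_i > 1 for i ∈ {1}; NE contributions (15, 0, 0), G = 15.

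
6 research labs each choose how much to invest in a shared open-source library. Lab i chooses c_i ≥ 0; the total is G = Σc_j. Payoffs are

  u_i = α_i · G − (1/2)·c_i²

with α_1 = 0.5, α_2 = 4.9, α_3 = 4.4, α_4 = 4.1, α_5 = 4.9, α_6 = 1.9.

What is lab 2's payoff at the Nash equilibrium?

89.425

Lab i's FOC: ∂u_i/∂c_i = α_i − c_i = 0, so c_i* = α_i.
NE contributions = (0.5, 4.9, 4.4, 4.1, 4.9, 1.9); G = 20.7.
u_2 = α_2·G − ½·(c_2)² = 4.9·20.7 − ½·4.9² = 89.425.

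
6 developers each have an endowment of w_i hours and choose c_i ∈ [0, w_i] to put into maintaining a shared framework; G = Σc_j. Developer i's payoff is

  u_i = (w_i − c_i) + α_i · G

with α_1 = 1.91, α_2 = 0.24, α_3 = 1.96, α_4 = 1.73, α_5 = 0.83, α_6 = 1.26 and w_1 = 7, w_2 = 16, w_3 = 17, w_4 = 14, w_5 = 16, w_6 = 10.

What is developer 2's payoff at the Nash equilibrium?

∂u_i/∂c_i = α_i − 1, so developer i contributes w_i if α_i > 1, else 0.
α_i > 1 for i ∈ {1, 3, 4, 6}; NE contributions (7, 0, 17, 14, 0, 10), G = 48.
u_2 = (16 − 0) + 0.24·48 = 27.52.

27.52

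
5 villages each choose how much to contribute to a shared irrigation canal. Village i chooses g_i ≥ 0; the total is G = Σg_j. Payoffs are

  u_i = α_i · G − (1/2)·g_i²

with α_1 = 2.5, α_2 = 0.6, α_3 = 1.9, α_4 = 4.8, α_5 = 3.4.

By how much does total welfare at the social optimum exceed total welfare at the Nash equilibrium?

Village i's FOC: ∂u_i/∂g_i = α_i − g_i = 0, so g_i* = α_i.
NE contributions = (2.5, 0.6, 1.9, 4.8, 3.4); G = 13.2.
W^NE = (Σα)·G − ½Σα_i² = 13.2² − ½·44.82 = 151.83.
Planner sets g_i = Σα_j = 13.2 for every i, so G^SO = 5·13.2 = 66.
W^SO = (Σα)·G^SO − ½·5·(Σα)² = (5/2)·13.2² = 435.6.
Deadweight loss = W^SO − W^NE = 283.77.

283.77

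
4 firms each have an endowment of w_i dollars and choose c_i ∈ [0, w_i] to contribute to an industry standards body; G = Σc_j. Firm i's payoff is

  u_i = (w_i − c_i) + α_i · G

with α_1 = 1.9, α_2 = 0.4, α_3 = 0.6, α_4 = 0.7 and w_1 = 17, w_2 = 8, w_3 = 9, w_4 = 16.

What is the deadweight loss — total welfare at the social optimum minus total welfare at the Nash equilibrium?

∂u_i/∂c_i = α_i − 1, so firm i contributes w_i if α_i > 1, else 0.
α_i > 1 for i ∈ {1}; NE contributions (17, 0, 0, 0), G = 17.
W^NE = Σw_i − G^NE + (Σα_i)·G^NE = 50 + 2.6·17 = 94.2.
Planner: ∂(Σu_j)/∂c_i = Σα_j − 1 = 2.6 > 0, so everyone contributes w_i; G^SO = 50, W^SO = 50 + 2.6·50 = 180.
Deadweight loss = 85.8.

85.8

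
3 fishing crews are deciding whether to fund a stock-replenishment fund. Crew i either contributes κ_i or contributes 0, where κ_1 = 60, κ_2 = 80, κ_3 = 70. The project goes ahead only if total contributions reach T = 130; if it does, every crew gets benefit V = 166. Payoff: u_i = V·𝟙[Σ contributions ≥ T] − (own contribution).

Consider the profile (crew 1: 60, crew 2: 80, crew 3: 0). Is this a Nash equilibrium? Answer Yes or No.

Total = 140 ≥ 130: provided.
Crew 1 (pledges 60, payoff 106): dropping to 0 → total 80, payoff 0. No gain.
Crew 2 (pledges 80, payoff 86): dropping to 0 → total 60, payoff 0. No gain.
Crew 3 (pledges 0, payoff 166): pledging 70 → total 210, payoff 96. No gain.

Yes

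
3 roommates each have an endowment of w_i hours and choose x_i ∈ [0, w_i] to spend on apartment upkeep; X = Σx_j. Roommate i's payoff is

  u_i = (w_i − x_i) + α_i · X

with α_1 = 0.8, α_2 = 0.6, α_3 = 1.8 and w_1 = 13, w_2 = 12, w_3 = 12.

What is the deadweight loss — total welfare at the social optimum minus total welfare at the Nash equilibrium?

∂u_i/∂x_i = α_i − 1, so roommate i contributes w_i if α_i > 1, else 0.
α_i > 1 for i ∈ {3}; NE contributions (0, 0, 12), X = 12.
W^NE = Σw_i − X^NE + (Σα_i)·X^NE = 37 + 2.2·12 = 63.4.
Planner: ∂(Σu_j)/∂x_i = Σα_j − 1 = 2.2 > 0, so everyone contributes w_i; X^SO = 37, W^SO = 37 + 2.2·37 = 118.4.
Deadweight loss = 55.

55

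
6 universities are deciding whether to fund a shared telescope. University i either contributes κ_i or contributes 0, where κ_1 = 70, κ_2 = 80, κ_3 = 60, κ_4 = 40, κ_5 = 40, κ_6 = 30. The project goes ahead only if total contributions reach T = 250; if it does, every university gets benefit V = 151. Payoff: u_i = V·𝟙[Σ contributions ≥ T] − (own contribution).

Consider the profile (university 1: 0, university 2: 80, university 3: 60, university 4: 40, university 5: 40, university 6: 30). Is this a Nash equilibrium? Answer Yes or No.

Yes

Total = 250 ≥ 250: provided.
University 1 (pledges 0, payoff 151): pledging 70 → total 320, payoff 81. No gain.
University 2 (pledges 80, payoff 71): dropping to 0 → total 170, payoff 0. No gain.
University 3 (pledges 60, payoff 91): dropping to 0 → total 190, payoff 0. No gain.
University 4 (pledges 40, payoff 111): dropping to 0 → total 210, payoff 0. No gain.
University 5 (pledges 40, payoff 111): dropping to 0 → total 210, payoff 0. No gain.
University 6 (pledges 30, payoff 121): dropping to 0 → total 220, payoff 0. No gain.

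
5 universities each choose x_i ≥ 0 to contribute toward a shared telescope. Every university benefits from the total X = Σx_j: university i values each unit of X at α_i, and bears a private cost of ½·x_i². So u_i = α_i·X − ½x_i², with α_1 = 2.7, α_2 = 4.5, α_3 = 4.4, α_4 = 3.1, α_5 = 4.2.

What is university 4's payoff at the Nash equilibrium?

University i's FOC: ∂u_i/∂x_i = α_i − x_i = 0, so x_i* = α_i.
NE contributions = (2.7, 4.5, 4.4, 3.1, 4.2); X = 18.9.
u_4 = α_4·X − ½·(x_4)² = 3.1·18.9 − ½·3.1² = 53.785.

53.785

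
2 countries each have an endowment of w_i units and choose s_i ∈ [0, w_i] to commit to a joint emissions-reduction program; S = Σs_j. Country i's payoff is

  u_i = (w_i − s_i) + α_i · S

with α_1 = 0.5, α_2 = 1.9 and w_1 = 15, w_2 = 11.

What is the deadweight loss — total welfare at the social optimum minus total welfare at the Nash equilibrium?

∂u_i/∂s_i = α_i − 1, so country i contributes w_i if α_i > 1, else 0.
α_i > 1 for i ∈ {2}; NE contributions (0, 11), S = 11.
W^NE = Σw_i − S^NE + (Σα_i)·S^NE = 26 + 1.4·11 = 41.4.
Planner: ∂(Σu_j)/∂s_i = Σα_j − 1 = 1.4 > 0, so everyone contributes w_i; S^SO = 26, W^SO = 26 + 1.4·26 = 62.4.
Deadweight loss = 21.

21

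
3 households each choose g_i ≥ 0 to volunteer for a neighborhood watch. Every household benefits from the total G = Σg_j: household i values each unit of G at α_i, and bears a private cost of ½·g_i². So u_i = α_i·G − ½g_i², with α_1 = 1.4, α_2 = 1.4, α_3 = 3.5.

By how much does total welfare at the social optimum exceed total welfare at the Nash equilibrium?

27.93

Household i's FOC: ∂u_i/∂g_i = α_i − g_i = 0, so g_i* = α_i.
NE contributions = (1.4, 1.4, 3.5); G = 6.3.
W^NE = (Σα)·G − ½Σα_i² = 6.3² − ½·16.17 = 31.605.
Planner sets g_i = Σα_j = 6.3 for every i, so G^SO = 3·6.3 = 18.9.
W^SO = (Σα)·G^SO − ½·3·(Σα)² = (3/2)·6.3² = 59.535.
Deadweight loss = W^SO − W^NE = 27.93.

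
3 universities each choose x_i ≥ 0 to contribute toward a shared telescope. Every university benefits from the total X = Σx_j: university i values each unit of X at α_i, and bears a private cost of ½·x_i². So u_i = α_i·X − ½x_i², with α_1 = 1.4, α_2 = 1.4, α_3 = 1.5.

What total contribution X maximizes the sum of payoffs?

Planner FOC: ∂(Σu_j)/∂x_i = (Σα_j) − x_i = 0, so x_i^SO = Σα_j = 4.3 for every i; X^SO = 12.9.

12.9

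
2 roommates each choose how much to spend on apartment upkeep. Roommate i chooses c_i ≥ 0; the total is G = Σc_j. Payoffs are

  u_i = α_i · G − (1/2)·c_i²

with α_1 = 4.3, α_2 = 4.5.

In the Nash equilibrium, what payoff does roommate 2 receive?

Roommate i's FOC: ∂u_i/∂c_i = α_i − c_i = 0, so c_i* = α_i.
NE contributions = (4.3, 4.5); G = 8.8.
u_2 = α_2·G − ½·(c_2)² = 4.5·8.8 − ½·4.5² = 29.475.

29.475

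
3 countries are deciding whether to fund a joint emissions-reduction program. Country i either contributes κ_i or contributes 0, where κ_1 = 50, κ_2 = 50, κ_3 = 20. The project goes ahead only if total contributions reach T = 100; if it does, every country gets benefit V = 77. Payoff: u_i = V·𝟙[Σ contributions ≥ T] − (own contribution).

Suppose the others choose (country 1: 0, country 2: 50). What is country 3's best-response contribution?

0

Others' total = 50. Even contributing 20 gives 70 < 100: no benefit either way.
Best response: 0.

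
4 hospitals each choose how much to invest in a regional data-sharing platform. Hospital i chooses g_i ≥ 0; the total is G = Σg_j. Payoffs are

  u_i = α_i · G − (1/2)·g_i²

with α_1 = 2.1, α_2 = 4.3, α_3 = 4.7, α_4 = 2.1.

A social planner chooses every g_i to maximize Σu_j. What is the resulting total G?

Planner FOC: ∂(Σu_j)/∂g_i = (Σα_j) − g_i = 0, so g_i^SO = Σα_j = 13.2 for every i; G^SO = 52.8.

52.8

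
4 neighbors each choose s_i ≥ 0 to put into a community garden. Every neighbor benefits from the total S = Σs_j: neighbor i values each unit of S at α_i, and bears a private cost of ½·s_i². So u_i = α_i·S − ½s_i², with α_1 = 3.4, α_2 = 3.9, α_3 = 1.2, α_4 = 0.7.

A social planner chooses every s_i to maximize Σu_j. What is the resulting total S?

Planner FOC: ∂(Σu_j)/∂s_i = (Σα_j) − s_i = 0, so s_i^SO = Σα_j = 9.2 for every i; S^SO = 36.8.

36.8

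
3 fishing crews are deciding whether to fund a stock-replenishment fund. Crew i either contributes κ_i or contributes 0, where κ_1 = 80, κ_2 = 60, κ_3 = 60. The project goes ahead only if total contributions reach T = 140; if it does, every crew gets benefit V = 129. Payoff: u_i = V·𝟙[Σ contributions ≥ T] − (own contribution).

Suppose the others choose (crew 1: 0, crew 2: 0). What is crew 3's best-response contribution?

0

Others' total = 0. Even contributing 60 gives 60 < 140: no benefit either way.
Best response: 0.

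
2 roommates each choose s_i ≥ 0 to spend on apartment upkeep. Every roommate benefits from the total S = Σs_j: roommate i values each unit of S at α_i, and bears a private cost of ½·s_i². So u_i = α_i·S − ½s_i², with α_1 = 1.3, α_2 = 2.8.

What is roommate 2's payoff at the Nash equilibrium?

Roommate i's FOC: ∂u_i/∂s_i = α_i − s_i = 0, so s_i* = α_i.
NE contributions = (1.3, 2.8); S = 4.1.
u_2 = α_2·S − ½·(s_2)² = 2.8·4.1 − ½·2.8² = 7.56.

7.56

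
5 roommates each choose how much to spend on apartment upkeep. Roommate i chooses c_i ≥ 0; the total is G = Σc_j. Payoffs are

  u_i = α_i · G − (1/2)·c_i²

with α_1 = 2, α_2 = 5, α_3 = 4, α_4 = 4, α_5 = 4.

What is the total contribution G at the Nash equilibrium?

Roommate i's FOC: ∂u_i/∂c_i = α_i − c_i = 0, so c_i* = α_i.
NE contributions = (2, 5, 4, 4, 4); G = 19.

19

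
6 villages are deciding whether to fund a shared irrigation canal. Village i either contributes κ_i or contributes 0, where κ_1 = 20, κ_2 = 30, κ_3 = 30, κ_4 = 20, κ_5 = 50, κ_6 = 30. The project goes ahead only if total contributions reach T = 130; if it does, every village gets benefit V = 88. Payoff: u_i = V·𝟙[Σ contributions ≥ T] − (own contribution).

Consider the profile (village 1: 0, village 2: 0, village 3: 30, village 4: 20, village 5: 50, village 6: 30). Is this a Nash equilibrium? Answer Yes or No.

Yes

Total = 130 ≥ 130: provided.
Village 1 (pledges 0, payoff 88): pledging 20 → total 150, payoff 68. No gain.
Village 2 (pledges 0, payoff 88): pledging 30 → total 160, payoff 58. No gain.
Village 3 (pledges 30, payoff 58): dropping to 0 → total 100, payoff 0. No gain.
Village 4 (pledges 20, payoff 68): dropping to 0 → total 110, payoff 0. No gain.
Village 5 (pledges 50, payoff 38): dropping to 0 → total 80, payoff 0. No gain.
Village 6 (pledges 30, payoff 58): dropping to 0 → total 100, payoff 0. No gain.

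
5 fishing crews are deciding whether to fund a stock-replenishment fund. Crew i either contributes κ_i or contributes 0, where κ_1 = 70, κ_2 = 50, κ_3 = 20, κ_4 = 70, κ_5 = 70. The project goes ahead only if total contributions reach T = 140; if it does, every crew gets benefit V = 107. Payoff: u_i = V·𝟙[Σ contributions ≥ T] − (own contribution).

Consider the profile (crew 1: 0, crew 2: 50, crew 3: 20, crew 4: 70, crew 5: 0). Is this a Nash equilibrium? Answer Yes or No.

Total = 140 ≥ 140: provided.
Crew 1 (pledges 0, payoff 107): pledging 70 → total 210, payoff 37. No gain.
Crew 2 (pledges 50, payoff 57): dropping to 0 → total 90, payoff 0. No gain.
Crew 3 (pledges 20, payoff 87): dropping to 0 → total 120, payoff 0. No gain.
Crew 4 (pledges 70, payoff 37): dropping to 0 → total 70, payoff 0. No gain.
Crew 5 (pledges 0, payoff 107): pledging 70 → total 210, payoff 37. No gain.

Yes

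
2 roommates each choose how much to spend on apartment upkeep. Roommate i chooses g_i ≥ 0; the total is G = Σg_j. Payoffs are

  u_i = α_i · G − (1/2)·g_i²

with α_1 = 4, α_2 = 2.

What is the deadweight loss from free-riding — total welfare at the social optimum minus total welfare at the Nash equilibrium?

Roommate i's FOC: ∂u_i/∂g_i = α_i − g_i = 0, so g_i* = α_i.
NE contributions = (4, 2); G = 6.
W^NE = (Σα)·G − ½Σα_i² = 6² − ½·20 = 26.
Planner sets g_i = Σα_j = 6 for every i, so G^SO = 2·6 = 12.
W^SO = (Σα)·G^SO − ½·2·(Σα)² = (2/2)·6² = 36.
Deadweight loss = W^SO − W^NE = 10.

10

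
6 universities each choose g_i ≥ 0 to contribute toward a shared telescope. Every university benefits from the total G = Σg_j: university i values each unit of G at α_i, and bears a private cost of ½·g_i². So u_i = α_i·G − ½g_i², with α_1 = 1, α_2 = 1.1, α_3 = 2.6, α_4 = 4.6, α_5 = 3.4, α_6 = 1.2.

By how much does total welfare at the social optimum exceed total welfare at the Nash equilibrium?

407.985

University i's FOC: ∂u_i/∂g_i = α_i − g_i = 0, so g_i* = α_i.
NE contributions = (1, 1.1, 2.6, 4.6, 3.4, 1.2); G = 13.9.
W^NE = (Σα)·G − ½Σα_i² = 13.9² − ½·43.13 = 171.645.
Planner sets g_i = Σα_j = 13.9 for every i, so G^SO = 6·13.9 = 83.4.
W^SO = (Σα)·G^SO − ½·6·(Σα)² = (6/2)·13.9² = 579.63.
Deadweight loss = W^SO − W^NE = 407.985.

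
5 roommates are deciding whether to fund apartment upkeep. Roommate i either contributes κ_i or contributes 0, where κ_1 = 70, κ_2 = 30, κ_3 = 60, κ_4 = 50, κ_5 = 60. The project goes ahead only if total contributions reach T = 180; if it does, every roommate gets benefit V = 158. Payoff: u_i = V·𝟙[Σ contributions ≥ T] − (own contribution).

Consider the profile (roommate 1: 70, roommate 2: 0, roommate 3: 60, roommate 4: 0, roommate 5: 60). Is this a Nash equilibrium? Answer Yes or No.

Yes

Total = 190 ≥ 180: provided.
Roommate 1 (pledges 70, payoff 88): dropping to 0 → total 120, payoff 0. No gain.
Roommate 2 (pledges 0, payoff 158): pledging 30 → total 220, payoff 128. No gain.
Roommate 3 (pledges 60, payoff 98): dropping to 0 → total 130, payoff 0. No gain.
Roommate 4 (pledges 0, payoff 158): pledging 50 → total 240, payoff 108. No gain.
Roommate 5 (pledges 60, payoff 98): dropping to 0 → total 130, payoff 0. No gain.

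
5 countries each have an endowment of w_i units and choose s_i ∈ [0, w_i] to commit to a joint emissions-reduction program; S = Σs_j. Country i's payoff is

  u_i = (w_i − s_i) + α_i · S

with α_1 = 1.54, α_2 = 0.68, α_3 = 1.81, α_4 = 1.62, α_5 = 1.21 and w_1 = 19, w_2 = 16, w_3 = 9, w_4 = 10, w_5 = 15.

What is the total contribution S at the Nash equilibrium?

53

∂u_i/∂s_i = α_i − 1, so country i contributes w_i if α_i > 1, else 0.
α_i > 1 for i ∈ {1, 3, 4, 5}; NE contributions (19, 0, 9, 10, 15), S = 53.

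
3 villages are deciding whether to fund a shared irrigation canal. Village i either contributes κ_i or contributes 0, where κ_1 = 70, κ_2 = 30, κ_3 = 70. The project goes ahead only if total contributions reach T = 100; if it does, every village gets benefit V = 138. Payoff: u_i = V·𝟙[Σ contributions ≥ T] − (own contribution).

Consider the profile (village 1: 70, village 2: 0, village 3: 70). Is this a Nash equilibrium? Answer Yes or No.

Yes

Total = 140 ≥ 100: provided.
Village 1 (pledges 70, payoff 68): dropping to 0 → total 70, payoff 0. No gain.
Village 2 (pledges 0, payoff 138): pledging 30 → total 170, payoff 108. No gain.
Village 3 (pledges 70, payoff 68): dropping to 0 → total 70, payoff 0. No gain.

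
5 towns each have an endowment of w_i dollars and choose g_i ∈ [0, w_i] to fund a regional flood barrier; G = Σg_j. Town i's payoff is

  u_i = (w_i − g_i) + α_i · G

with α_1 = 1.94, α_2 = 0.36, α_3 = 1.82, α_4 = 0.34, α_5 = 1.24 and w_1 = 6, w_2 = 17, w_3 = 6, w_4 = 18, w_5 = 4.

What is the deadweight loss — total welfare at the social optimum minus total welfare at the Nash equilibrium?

164.5

∂u_i/∂g_i = α_i − 1, so town i contributes w_i if α_i > 1, else 0.
α_i > 1 for i ∈ {1, 3, 5}; NE contributions (6, 0, 6, 0, 4), G = 16.
W^NE = Σw_i − G^NE + (Σα_i)·G^NE = 51 + 4.7·16 = 126.2.
Planner: ∂(Σu_j)/∂g_i = Σα_j − 1 = 4.7 > 0, so everyone contributes w_i; G^SO = 51, W^SO = 51 + 4.7·51 = 290.7.
Deadweight loss = 164.5.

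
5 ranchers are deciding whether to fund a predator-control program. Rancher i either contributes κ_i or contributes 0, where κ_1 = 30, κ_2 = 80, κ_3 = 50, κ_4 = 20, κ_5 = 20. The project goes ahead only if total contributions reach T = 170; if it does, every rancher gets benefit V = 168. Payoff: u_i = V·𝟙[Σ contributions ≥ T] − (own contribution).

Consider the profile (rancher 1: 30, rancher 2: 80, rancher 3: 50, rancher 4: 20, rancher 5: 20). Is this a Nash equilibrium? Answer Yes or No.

No

Total = 200 ≥ 170: provided.
Rancher 1 (pledges 30, payoff 138): dropping to 0 → total 170, payoff 168. Profitable deviation.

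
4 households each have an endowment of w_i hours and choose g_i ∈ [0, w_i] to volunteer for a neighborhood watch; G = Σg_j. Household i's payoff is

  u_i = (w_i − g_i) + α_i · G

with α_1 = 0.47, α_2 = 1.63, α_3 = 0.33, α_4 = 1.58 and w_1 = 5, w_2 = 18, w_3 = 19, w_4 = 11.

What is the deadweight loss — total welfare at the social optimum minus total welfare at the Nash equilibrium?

∂u_i/∂g_i = α_i − 1, so household i contributes w_i if α_i > 1, else 0.
α_i > 1 for i ∈ {2, 4}; NE contributions (0, 18, 0, 11), G = 29.
W^NE = Σw_i − G^NE + (Σα_i)·G^NE = 53 + 3.01·29 = 140.29.
Planner: ∂(Σu_j)/∂g_i = Σα_j − 1 = 3.01 > 0, so everyone contributes w_i; G^SO = 53, W^SO = 53 + 3.01·53 = 212.53.
Deadweight loss = 72.24.

72.24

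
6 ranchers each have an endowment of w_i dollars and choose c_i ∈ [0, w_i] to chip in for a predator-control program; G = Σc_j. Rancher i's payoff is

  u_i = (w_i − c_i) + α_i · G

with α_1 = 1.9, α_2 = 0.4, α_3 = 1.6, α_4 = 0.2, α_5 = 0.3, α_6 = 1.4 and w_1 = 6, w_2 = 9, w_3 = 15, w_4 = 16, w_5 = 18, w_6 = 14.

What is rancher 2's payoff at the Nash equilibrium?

23

∂u_i/∂c_i = α_i − 1, so rancher i contributes w_i if α_i > 1, else 0.
α_i > 1 for i ∈ {1, 3, 6}; NE contributions (6, 0, 15, 0, 0, 14), G = 35.
u_2 = (9 − 0) + 0.4·35 = 23.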